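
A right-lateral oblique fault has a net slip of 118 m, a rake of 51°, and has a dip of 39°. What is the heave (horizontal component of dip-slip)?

71.3 m

dip-slip = net slip × sin(rake) = 118 m × sin(51°) = 91.70 m
heave = dip-slip × cos(dip) = 91.70 × cos(39°) = 71.3 m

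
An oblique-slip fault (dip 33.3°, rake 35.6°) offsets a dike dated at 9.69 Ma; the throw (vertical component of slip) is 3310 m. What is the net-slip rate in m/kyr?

1.07 m/kyr

dip-slip = throw / sin(dip) = 3310 / sin(33.3°) = 6029 m
net slip = dip-slip / sin(rake) = 6029 / sin(35.6°) = 10360 m
rate = 10360 m / 9.69 Ma = 0.00107 m/yr = 1.07 m/kyr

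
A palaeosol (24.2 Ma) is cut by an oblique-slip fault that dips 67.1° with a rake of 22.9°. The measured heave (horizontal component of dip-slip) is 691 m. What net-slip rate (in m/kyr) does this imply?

0.189 m/kyr

dip-slip = heave / cos(dip) = 691 / cos(67.1°) = 1776 m
net slip = dip-slip / sin(rake) = 1776 / sin(22.9°) = 4564 m
rate = 4564 m / 24.2 Ma = 0.000189 m/yr = 0.189 m/kyr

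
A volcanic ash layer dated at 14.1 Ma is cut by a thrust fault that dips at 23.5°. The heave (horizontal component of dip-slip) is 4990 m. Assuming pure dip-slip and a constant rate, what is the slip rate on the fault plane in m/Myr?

dip-slip = heave / cos(dip) = 4990 m / cos(23.5°) = 5441 m
rate = 5441 m / 14.1 Ma = 0.000386 m/yr = 386 m/Myr

386 m/Myr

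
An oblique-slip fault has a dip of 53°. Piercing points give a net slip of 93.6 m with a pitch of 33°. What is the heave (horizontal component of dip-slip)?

30.7 m

dip-slip = net slip × sin(rake) = 93.6 m × sin(33°) = 50.98 m
heave = dip-slip × cos(dip) = 50.98 × cos(53°) = 30.7 m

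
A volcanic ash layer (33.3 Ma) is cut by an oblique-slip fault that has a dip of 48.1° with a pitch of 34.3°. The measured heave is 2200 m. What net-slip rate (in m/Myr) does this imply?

176 m/Myr

dip-slip = heave / cos(dip) = 2200 / cos(48.1°) = 3294 m
net slip = dip-slip / sin(rake) = 3294 / sin(34.3°) = 5846 m
rate = 5846 m / 33.3 Ma = 0.000176 m/yr = 176 m/Myr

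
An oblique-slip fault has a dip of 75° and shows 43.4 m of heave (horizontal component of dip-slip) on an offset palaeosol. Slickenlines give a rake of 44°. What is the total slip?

241 m

dip-slip = heave / cos(dip) = 43.4 / cos(75°) = 167.7 m
net slip = dip-slip / sin(rake) = 167.7 / sin(44°) = 241 m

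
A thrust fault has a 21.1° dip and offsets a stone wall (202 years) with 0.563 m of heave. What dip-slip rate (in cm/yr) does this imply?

dip-slip = heave / cos(dip) = 0.563 m / cos(21.1°) = 0.6035 m
rate = 0.6035 m / 202 years = 0.00299 m/yr = 0.299 cm/yr

0.299 cm/yr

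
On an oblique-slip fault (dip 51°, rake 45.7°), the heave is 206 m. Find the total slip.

dip-slip = heave / cos(dip) = 206 / cos(51°) = 327.3 m
net slip = dip-slip / sin(rake) = 327.3 / sin(45.7°) = 457 m

457 m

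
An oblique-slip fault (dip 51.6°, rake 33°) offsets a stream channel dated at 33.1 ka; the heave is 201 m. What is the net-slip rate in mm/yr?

17.9 mm/yr

dip-slip = heave / cos(dip) = 201 / cos(51.6°) = 323.6 m
net slip = dip-slip / sin(rake) = 323.6 / sin(33°) = 594.1 m
rate = 594.1 m / 33.1 ka = 0.0179 m/yr = 17.9 mm/yr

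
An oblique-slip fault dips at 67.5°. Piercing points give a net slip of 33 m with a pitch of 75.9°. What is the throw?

dip-slip = net slip × sin(rake) = 33 m × sin(75.9°) = 32.01 m
throw = dip-slip × sin(dip) = 32.01 × sin(67.5°) = 29.6 m

29.6 m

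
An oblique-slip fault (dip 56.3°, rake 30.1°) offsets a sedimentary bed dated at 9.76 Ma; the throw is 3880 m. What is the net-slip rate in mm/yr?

0.953 mm/yr

dip-slip = throw / sin(dip) = 3880 / sin(56.3°) = 4664 m
net slip = dip-slip / sin(rake) = 4664 / sin(30.1°) = 9299 m
rate = 9299 m / 9.76 Ma = 0.000953 m/yr = 0.953 mm/yr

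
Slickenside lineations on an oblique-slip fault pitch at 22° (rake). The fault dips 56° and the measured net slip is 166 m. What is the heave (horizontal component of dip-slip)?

dip-slip = net slip × sin(rake) = 166 m × sin(22°) = 62.18 m
heave = dip-slip × cos(dip) = 62.18 × cos(56°) = 34.8 m

34.8 m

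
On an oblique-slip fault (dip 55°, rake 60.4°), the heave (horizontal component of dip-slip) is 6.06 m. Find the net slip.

12.2 m

dip-slip = heave / cos(dip) = 6.06 / cos(55°) = 10.57 m
net slip = dip-slip / sin(rake) = 10.57 / sin(60.4°) = 12.2 m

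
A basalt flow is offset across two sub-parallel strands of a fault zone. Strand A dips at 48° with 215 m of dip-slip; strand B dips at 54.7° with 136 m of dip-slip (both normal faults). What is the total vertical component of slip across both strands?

throw_A = 215 × sin(48°) = 159.8 m
throw_B = 136 × sin(54.7°) = 111 m
total = 159.8 + 111 = 271 m

271 m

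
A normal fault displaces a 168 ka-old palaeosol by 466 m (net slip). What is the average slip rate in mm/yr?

rate = 466 m / 168 ka = 0.00277 m/yr = 2.77 mm/yr

2.77 mm/yr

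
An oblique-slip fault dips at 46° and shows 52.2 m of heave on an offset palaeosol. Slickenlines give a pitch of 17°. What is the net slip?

dip-slip = heave / cos(dip) = 52.2 / cos(46°) = 75.14 m
net slip = dip-slip / sin(rake) = 75.14 / sin(17°) = 257 m

257 m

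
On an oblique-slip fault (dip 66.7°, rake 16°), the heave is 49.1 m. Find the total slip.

450 m

dip-slip = heave / cos(dip) = 49.1 / cos(66.7°) = 124.1 m
net slip = dip-slip / sin(rake) = 124.1 / sin(16°) = 450 m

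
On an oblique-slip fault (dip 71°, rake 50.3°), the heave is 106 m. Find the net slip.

dip-slip = heave / cos(dip) = 106 / cos(71°) = 325.6 m
net slip = dip-slip / sin(rake) = 325.6 / sin(50.3°) = 423 m

423 m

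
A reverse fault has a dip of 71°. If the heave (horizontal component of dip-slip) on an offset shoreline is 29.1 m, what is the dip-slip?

dip-slip = heave / cos(dip) = 29.1 / cos(71°) = 89.4 m

89.4 m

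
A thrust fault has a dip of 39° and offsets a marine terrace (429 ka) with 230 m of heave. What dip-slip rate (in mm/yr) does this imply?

dip-slip = heave / cos(dip) = 230 m / cos(39°) = 296 m
rate = 296 m / 429 ka = 0.000690 m/yr = 0.690 mm/yr

0.690 mm/yr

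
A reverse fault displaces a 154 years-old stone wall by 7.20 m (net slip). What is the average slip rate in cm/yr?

4.68 cm/yr

rate = 7.20 m / 154 years = 0.0468 m/yr = 4.68 cm/yr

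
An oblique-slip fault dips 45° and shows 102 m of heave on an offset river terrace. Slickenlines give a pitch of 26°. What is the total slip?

329 m

dip-slip = heave / cos(dip) = 102 / cos(45°) = 144.2 m
net slip = dip-slip / sin(rake) = 144.2 / sin(26°) = 329 m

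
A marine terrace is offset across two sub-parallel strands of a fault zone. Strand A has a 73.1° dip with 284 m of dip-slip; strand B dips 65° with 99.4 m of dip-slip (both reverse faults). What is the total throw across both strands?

362 m

throw_A = 284 × sin(73.1°) = 271.7 m
throw_B = 99.4 × sin(65°) = 90.09 m
total = 271.7 + 90.09 = 362 m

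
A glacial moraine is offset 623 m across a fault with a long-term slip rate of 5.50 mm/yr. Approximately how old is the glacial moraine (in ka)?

age = offset / rate = 623 m / (5.50 mm/yr) = 113000 yr = 113 ka

113 ka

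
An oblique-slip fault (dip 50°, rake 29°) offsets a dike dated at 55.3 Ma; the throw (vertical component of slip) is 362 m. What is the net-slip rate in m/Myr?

17.6 m/Myr

dip-slip = throw / sin(dip) = 362 / sin(50°) = 472.6 m
net slip = dip-slip / sin(rake) = 472.6 / sin(29°) = 974.7 m
rate = 974.7 m / 55.3 Ma = 0.0000176 m/yr = 17.6 m/Myr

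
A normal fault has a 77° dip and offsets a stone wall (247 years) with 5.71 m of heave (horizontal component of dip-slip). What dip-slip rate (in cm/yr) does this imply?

10.3 cm/yr

dip-slip = heave / cos(dip) = 5.71 m / cos(77°) = 25.38 m
rate = 25.38 m / 247 years = 0.103 m/yr = 10.3 cm/yr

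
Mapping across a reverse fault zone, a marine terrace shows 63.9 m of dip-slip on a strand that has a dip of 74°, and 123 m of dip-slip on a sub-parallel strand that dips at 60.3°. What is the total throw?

168 m

throw_A = 63.9 × sin(74°) = 61.42 m
throw_B = 123 × sin(60.3°) = 106.8 m
total = 61.42 + 106.8 = 168 m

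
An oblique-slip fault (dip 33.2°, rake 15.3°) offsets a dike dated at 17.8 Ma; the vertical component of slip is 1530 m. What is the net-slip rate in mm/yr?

0.595 mm/yr

dip-slip = throw / sin(dip) = 1530 / sin(33.2°) = 2794 m
net slip = dip-slip / sin(rake) = 2794 / sin(15.3°) = 10590 m
rate = 10590 m / 17.8 Ma = 0.000595 m/yr = 0.595 mm/yr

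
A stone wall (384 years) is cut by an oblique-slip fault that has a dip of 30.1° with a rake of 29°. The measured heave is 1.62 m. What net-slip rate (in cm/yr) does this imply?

1.01 cm/yr

dip-slip = heave / cos(dip) = 1.62 / cos(30.1°) = 1.873 m
net slip = dip-slip / sin(rake) = 1.873 / sin(29°) = 3.862 m
rate = 3.862 m / 384 years = 0.0101 m/yr = 1.01 cm/yr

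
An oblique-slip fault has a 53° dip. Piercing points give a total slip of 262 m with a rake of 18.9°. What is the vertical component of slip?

67.8 m

dip-slip = net slip × sin(rake) = 262 m × sin(18.9°) = 84.87 m
throw = dip-slip × sin(dip) = 84.87 × sin(53°) = 67.8 m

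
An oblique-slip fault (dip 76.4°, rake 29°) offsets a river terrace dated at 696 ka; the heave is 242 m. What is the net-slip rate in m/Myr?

dip-slip = heave / cos(dip) = 242 / cos(76.4°) = 1029 m
net slip = dip-slip / sin(rake) = 1029 / sin(29°) = 2123 m
rate = 2123 m / 696 ka = 0.00305 m/yr = 3050 m/Myr

3050 m/Myr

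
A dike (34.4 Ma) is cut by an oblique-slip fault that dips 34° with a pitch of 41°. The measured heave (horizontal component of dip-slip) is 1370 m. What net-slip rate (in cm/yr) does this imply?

dip-slip = heave / cos(dip) = 1370 / cos(34°) = 1653 m
net slip = dip-slip / sin(rake) = 1653 / sin(41°) = 2519 m
rate = 2519 m / 34.4 Ma = 0.0000732 m/yr = 0.00732 cm/yr

0.00732 cm/yr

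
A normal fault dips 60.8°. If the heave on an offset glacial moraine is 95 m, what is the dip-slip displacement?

195 m

dip-slip = heave / cos(dip) = 95 / cos(60.8°) = 195 m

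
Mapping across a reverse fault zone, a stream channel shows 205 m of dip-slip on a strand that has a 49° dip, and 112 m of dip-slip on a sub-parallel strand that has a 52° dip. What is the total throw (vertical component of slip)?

243 m

throw_A = 205 × sin(49°) = 154.7 m
throw_B = 112 × sin(52°) = 88.26 m
total = 154.7 + 88.26 = 243 m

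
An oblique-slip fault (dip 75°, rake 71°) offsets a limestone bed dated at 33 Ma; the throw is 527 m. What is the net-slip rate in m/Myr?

17.5 m/Myr

dip-slip = throw / sin(dip) = 527 / sin(75°) = 545.6 m
net slip = dip-slip / sin(rake) = 545.6 / sin(71°) = 577 m
rate = 577 m / 33 Ma = 0.0000175 m/yr = 17.5 m/Myr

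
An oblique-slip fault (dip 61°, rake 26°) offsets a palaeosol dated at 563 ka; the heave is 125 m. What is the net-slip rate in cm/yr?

0.104 cm/yr

dip-slip = heave / cos(dip) = 125 / cos(61°) = 257.8 m
net slip = dip-slip / sin(rake) = 257.8 / sin(26°) = 588.2 m
rate = 588.2 m / 563 ka = 0.00104 m/yr = 0.104 cm/yr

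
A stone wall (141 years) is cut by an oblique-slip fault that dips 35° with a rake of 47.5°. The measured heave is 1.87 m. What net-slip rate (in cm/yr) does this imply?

2.20 cm/yr

dip-slip = heave / cos(dip) = 1.87 / cos(35°) = 2.283 m
net slip = dip-slip / sin(rake) = 2.283 / sin(47.5°) = 3.096 m
rate = 3.096 m / 141 years = 0.0220 m/yr = 2.20 cm/yr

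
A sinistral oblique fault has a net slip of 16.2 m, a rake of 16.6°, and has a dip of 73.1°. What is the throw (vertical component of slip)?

dip-slip = net slip × sin(rake) = 16.2 m × sin(16.6°) = 4.628 m
throw = dip-slip × sin(dip) = 4.628 × sin(73.1°) = 4.43 m

4.43 m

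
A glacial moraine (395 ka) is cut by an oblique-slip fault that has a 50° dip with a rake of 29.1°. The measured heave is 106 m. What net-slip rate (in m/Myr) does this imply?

858 m/Myr

dip-slip = heave / cos(dip) = 106 / cos(50°) = 164.9 m
net slip = dip-slip / sin(rake) = 164.9 / sin(29.1°) = 339.1 m
rate = 339.1 m / 395 ka = 0.000858 m/yr = 858 m/Myr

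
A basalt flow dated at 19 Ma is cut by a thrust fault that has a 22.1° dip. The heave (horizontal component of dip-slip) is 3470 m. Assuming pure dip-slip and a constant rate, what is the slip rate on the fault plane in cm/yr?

dip-slip = heave / cos(dip) = 3470 m / cos(22.1°) = 3745 m
rate = 3745 m / 19 Ma = 0.000197 m/yr = 0.0197 cm/yr

0.0197 cm/yr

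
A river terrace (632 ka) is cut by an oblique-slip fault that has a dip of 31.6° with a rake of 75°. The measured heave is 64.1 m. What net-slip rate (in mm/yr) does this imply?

0.123 mm/yr

dip-slip = heave / cos(dip) = 64.1 / cos(31.6°) = 75.26 m
net slip = dip-slip / sin(rake) = 75.26 / sin(75°) = 77.91 m
rate = 77.91 m / 632 ka = 0.000123 m/yr = 0.123 mm/yr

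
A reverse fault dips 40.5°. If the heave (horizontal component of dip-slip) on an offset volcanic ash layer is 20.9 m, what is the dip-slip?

dip-slip = heave / cos(dip) = 20.9 / cos(40.5°) = 27.5 m

27.5 m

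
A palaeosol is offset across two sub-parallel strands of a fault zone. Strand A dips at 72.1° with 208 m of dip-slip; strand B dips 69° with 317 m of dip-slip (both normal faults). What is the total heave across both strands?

178 m

heave_A = 208 × cos(72.1°) = 63.93 m
heave_B = 317 × cos(69°) = 113.6 m
total = 63.93 + 113.6 = 178 m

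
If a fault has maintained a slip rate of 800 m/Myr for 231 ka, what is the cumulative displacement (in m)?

slip = rate × time = 800 m/Myr × 231 ka = 185 m

185 m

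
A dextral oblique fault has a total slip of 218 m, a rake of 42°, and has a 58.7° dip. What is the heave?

dip-slip = net slip × sin(rake) = 218 m × sin(42°) = 145.9 m
heave = dip-slip × cos(dip) = 145.9 × cos(58.7°) = 75.8 m

75.8 m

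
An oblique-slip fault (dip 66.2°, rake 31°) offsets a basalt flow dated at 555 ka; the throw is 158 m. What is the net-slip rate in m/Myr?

dip-slip = throw / sin(dip) = 158 / sin(66.2°) = 172.7 m
net slip = dip-slip / sin(rake) = 172.7 / sin(31°) = 335.3 m
rate = 335.3 m / 555 ka = 0.000604 m/yr = 604 m/Myr

604 m/Myr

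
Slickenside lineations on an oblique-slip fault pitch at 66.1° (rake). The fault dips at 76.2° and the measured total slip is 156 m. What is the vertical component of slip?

139 m

dip-slip = net slip × sin(rake) = 156 m × sin(66.1°) = 142.6 m
throw = dip-slip × sin(dip) = 142.6 × sin(76.2°) = 139 m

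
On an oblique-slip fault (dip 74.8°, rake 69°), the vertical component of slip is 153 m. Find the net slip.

dip-slip = throw / sin(dip) = 153 / sin(74.8°) = 158.5 m
net slip = dip-slip / sin(rake) = 158.5 / sin(69°) = 170 m

170 m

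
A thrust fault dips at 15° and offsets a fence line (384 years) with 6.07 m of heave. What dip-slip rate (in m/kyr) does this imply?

dip-slip = heave / cos(dip) = 6.07 m / cos(15°) = 6.284 m
rate = 6.284 m / 384 years = 0.0164 m/yr = 16.4 m/kyr

16.4 m/kyr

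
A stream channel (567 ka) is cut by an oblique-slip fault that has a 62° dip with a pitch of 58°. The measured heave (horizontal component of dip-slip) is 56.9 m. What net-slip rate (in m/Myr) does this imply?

dip-slip = heave / cos(dip) = 56.9 / cos(62°) = 121.2 m
net slip = dip-slip / sin(rake) = 121.2 / sin(58°) = 142.9 m
rate = 142.9 m / 567 ka = 0.000252 m/yr = 252 m/Myr

252 m/Myr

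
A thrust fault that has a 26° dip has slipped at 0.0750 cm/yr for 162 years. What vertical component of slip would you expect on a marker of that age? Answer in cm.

dip-slip = rate × time = 0.0750 cm/yr × 162 years = 0.1215 m
throw = dip-slip × sin(dip) = 0.1215 × sin(26°) = 0.0533 m = 5.33 cm

5.33 cm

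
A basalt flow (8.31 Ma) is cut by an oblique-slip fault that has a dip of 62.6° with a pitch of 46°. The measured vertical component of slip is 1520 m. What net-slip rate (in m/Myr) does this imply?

dip-slip = throw / sin(dip) = 1520 / sin(62.6°) = 1712 m
net slip = dip-slip / sin(rake) = 1712 / sin(46°) = 2380 m
rate = 2380 m / 8.31 Ma = 0.000286 m/yr = 286 m/Myr

286 m/Myr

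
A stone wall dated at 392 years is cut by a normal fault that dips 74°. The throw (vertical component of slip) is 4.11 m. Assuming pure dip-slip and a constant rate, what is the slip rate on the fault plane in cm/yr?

1.09 cm/yr

dip-slip = throw / sin(dip) = 4.11 m / sin(74°) = 4.276 m
rate = 4.276 m / 392 years = 0.0109 m/yr = 1.09 cm/yr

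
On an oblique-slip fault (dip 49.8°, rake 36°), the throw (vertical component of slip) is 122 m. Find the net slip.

272 m

dip-slip = throw / sin(dip) = 122 / sin(49.8°) = 159.7 m
net slip = dip-slip / sin(rake) = 159.7 / sin(36°) = 272 m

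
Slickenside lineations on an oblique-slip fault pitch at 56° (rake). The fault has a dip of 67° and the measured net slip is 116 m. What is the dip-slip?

96.2 m

dip-slip = net slip × sin(rake) = 116 m × sin(56°) = 96.2 m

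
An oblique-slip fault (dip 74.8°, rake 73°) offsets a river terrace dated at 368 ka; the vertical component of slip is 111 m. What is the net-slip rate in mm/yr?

dip-slip = throw / sin(dip) = 111 / sin(74.8°) = 115 m
net slip = dip-slip / sin(rake) = 115 / sin(73°) = 120.3 m
rate = 120.3 m / 368 ka = 0.000327 m/yr = 0.327 mm/yr

0.327 mm/yr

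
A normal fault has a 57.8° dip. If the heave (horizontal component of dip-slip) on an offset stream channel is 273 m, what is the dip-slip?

512 m

dip-slip = heave / cos(dip) = 273 / cos(57.8°) = 512 m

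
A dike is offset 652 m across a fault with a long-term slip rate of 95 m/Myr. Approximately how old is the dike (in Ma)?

age = offset / rate = 652 m / (95 m/Myr) = 6.86e+06 yr = 6.86 Ma

6.86 Ma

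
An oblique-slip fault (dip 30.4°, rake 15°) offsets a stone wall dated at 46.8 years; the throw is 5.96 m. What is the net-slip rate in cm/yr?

dip-slip = throw / sin(dip) = 5.96 / sin(30.4°) = 11.78 m
net slip = dip-slip / sin(rake) = 11.78 / sin(15°) = 45.51 m
rate = 45.51 m / 46.8 years = 0.972 m/yr = 97.2 cm/yr

97.2 cm/yr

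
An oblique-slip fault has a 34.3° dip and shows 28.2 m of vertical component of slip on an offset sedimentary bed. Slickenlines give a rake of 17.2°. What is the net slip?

169 m

dip-slip = throw / sin(dip) = 28.2 / sin(34.3°) = 50.04 m
net slip = dip-slip / sin(rake) = 50.04 / sin(17.2°) = 169 m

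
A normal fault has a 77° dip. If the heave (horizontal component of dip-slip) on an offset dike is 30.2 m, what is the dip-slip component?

134 m

dip-slip = heave / cos(dip) = 30.2 / cos(77°) = 134 m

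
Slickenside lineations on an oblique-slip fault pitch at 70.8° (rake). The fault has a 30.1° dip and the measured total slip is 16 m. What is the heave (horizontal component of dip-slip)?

dip-slip = net slip × sin(rake) = 16 m × sin(70.8°) = 15.11 m
heave = dip-slip × cos(dip) = 15.11 × cos(30.1°) = 13.1 m

13.1 m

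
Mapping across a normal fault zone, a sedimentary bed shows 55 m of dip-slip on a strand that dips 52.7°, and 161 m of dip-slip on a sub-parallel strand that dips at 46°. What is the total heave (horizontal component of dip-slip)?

145 m

heave_A = 55 × cos(52.7°) = 33.33 m
heave_B = 161 × cos(46°) = 111.8 m
total = 33.33 + 111.8 = 145 m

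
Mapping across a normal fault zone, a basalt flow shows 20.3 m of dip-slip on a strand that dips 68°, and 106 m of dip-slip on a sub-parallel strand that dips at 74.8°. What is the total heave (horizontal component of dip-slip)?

heave_A = 20.3 × cos(68°) = 7.605 m
heave_B = 106 × cos(74.8°) = 27.79 m
total = 7.605 + 27.79 = 35.4 m

35.4 m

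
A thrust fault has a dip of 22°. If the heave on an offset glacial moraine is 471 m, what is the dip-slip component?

508 m

dip-slip = heave / cos(dip) = 471 / cos(22°) = 508 m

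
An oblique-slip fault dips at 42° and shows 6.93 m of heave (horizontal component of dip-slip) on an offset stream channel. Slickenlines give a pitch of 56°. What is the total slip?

11.2 m

dip-slip = heave / cos(dip) = 6.93 / cos(42°) = 9.325 m
net slip = dip-slip / sin(rake) = 9.325 / sin(56°) = 11.2 m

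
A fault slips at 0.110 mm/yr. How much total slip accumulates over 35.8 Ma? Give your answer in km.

slip = rate × time = 0.110 mm/yr × 35.8 Ma = 3940 m = 3.94 km

3.94 km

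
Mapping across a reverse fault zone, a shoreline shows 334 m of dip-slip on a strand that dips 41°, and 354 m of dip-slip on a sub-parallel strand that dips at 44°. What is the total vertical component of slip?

465 m

throw_A = 334 × sin(41°) = 219.1 m
throw_B = 354 × sin(44°) = 245.9 m
total = 219.1 + 245.9 = 465 m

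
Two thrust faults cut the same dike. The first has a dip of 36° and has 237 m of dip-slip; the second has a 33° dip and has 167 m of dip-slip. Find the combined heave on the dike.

heave_A = 237 × cos(36°) = 191.7 m
heave_B = 167 × cos(33°) = 140.1 m
total = 191.7 + 140.1 = 332 m

332 m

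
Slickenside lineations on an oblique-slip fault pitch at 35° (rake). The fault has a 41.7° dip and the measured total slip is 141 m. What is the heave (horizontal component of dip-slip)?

dip-slip = net slip × sin(rake) = 141 m × sin(35°) = 80.87 m
heave = dip-slip × cos(dip) = 80.87 × cos(41.7°) = 60.4 m

60.4 m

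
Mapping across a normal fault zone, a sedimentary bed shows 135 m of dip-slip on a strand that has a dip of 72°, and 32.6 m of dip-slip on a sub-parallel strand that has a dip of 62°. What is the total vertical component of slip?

throw_A = 135 × sin(72°) = 128.4 m
throw_B = 32.6 × sin(62°) = 28.78 m
total = 128.4 + 28.78 = 157 m

157 m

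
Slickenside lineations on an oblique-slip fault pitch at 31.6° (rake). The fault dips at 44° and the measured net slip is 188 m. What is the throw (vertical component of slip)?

68.4 m

dip-slip = net slip × sin(rake) = 188 m × sin(31.6°) = 98.51 m
throw = dip-slip × sin(dip) = 98.51 × sin(44°) = 68.4 m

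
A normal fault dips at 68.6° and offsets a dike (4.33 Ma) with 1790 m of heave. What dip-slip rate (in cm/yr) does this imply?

dip-slip = heave / cos(dip) = 1790 m / cos(68.6°) = 4906 m
rate = 4906 m / 4.33 Ma = 0.00113 m/yr = 0.113 cm/yr

0.113 cm/yr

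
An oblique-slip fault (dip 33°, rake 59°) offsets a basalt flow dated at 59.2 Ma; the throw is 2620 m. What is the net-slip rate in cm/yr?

0.00948 cm/yr

dip-slip = throw / sin(dip) = 2620 / sin(33°) = 4811 m
net slip = dip-slip / sin(rake) = 4811 / sin(59°) = 5612 m
rate = 5612 m / 59.2 Ma = 0.0000948 m/yr = 0.00948 cm/yr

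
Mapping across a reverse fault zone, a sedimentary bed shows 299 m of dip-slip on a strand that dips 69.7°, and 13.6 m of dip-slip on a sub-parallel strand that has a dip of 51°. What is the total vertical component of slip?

291 m

throw_A = 299 × sin(69.7°) = 280.4 m
throw_B = 13.6 × sin(51°) = 10.57 m
total = 280.4 + 10.57 = 291 m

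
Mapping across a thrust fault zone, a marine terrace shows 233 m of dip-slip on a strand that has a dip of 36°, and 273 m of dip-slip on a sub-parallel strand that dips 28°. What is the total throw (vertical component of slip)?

throw_A = 233 × sin(36°) = 137 m
throw_B = 273 × sin(28°) = 128.2 m
total = 137 + 128.2 = 265 m

265 m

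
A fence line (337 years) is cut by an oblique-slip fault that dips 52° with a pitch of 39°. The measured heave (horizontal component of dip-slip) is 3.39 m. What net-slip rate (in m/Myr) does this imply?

26000 m/Myr

dip-slip = heave / cos(dip) = 3.39 / cos(52°) = 5.506 m
net slip = dip-slip / sin(rake) = 5.506 / sin(39°) = 8.750 m
rate = 8.750 m / 337 years = 0.0260 m/yr = 26000 m/Myr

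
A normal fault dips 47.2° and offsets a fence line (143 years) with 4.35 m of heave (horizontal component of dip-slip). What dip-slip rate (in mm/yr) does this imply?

44.8 mm/yr

dip-slip = heave / cos(dip) = 4.35 m / cos(47.2°) = 6.402 m
rate = 6.402 m / 143 years = 0.0448 m/yr = 44.8 mm/yr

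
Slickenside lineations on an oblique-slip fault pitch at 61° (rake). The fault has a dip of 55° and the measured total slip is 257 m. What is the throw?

dip-slip = net slip × sin(rake) = 257 m × sin(61°) = 224.8 m
throw = dip-slip × sin(dip) = 224.8 × sin(55°) = 184 m

184 m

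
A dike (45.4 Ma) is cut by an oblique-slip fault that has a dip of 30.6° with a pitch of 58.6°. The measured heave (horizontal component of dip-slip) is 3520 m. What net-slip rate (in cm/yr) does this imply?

dip-slip = heave / cos(dip) = 3520 / cos(30.6°) = 4089 m
net slip = dip-slip / sin(rake) = 4089 / sin(58.6°) = 4791 m
rate = 4791 m / 45.4 Ma = 0.000106 m/yr = 0.0106 cm/yr

0.0106 cm/yr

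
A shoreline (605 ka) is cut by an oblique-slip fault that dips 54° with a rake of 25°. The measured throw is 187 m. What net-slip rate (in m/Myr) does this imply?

904 m/Myr

dip-slip = throw / sin(dip) = 187 / sin(54°) = 231.1 m
net slip = dip-slip / sin(rake) = 231.1 / sin(25°) = 546.9 m
rate = 546.9 m / 605 ka = 0.000904 m/yr = 904 m/Myr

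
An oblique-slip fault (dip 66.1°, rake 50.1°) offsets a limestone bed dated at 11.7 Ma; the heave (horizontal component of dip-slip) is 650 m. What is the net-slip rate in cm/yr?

0.0179 cm/yr

dip-slip = heave / cos(dip) = 650 / cos(66.1°) = 1604 m
net slip = dip-slip / sin(rake) = 1604 / sin(50.1°) = 2091 m
rate = 2091 m / 11.7 Ma = 0.000179 m/yr = 0.0179 cm/yr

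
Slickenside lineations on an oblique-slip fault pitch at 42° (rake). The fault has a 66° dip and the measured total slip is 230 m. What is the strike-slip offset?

171 m

strike-slip = net slip × cos(rake) = 230 m × cos(42°) = 171 m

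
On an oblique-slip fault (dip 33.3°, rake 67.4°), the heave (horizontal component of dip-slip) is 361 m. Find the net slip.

468 m

dip-slip = heave / cos(dip) = 361 / cos(33.3°) = 431.9 m
net slip = dip-slip / sin(rake) = 431.9 / sin(67.4°) = 468 m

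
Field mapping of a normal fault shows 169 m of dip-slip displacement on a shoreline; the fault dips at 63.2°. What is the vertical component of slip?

throw = dip-slip × sin(dip) = 169 m × sin(63.2°) = 151 m

151 m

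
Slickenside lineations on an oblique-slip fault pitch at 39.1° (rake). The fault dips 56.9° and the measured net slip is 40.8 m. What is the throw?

21.6 m

dip-slip = net slip × sin(rake) = 40.8 m × sin(39.1°) = 25.73 m
throw = dip-slip × sin(dip) = 25.73 × sin(56.9°) = 21.6 m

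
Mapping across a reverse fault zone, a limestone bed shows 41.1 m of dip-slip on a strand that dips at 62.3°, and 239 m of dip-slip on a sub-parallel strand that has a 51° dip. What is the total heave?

170 m

heave_A = 41.1 × cos(62.3°) = 19.11 m
heave_B = 239 × cos(51°) = 150.4 m
total = 19.11 + 150.4 = 170 m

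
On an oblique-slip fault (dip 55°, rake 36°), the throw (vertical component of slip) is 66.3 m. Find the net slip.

dip-slip = throw / sin(dip) = 66.3 / sin(55°) = 80.94 m
net slip = dip-slip / sin(rake) = 80.94 / sin(36°) = 138 m

138 m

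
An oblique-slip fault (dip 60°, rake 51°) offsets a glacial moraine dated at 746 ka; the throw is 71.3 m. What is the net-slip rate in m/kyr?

dip-slip = throw / sin(dip) = 71.3 / sin(60°) = 82.33 m
net slip = dip-slip / sin(rake) = 82.33 / sin(51°) = 105.9 m
rate = 105.9 m / 746 ka = 0.000142 m/yr = 0.142 m/kyr

0.142 m/kyr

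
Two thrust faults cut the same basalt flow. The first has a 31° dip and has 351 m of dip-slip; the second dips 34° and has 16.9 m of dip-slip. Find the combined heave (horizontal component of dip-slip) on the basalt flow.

315 m

heave_A = 351 × cos(31°) = 300.9 m
heave_B = 16.9 × cos(34°) = 14.01 m
total = 300.9 + 14.01 = 315 m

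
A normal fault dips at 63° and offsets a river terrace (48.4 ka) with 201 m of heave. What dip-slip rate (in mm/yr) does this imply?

9.15 mm/yr

dip-slip = heave / cos(dip) = 201 m / cos(63°) = 442.7 m
rate = 442.7 m / 48.4 ka = 0.00915 m/yr = 9.15 mm/yr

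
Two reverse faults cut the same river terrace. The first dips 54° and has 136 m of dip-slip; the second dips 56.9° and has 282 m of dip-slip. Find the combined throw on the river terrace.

throw_A = 136 × sin(54°) = 110 m
throw_B = 282 × sin(56.9°) = 236.2 m
total = 110 + 236.2 = 346 m

346 m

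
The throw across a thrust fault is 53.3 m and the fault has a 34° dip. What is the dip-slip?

95.3 m

dip-slip = throw / sin(dip) = 53.3 / sin(34°) = 95.3 m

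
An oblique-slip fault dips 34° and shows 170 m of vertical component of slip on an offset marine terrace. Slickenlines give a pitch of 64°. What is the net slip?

dip-slip = throw / sin(dip) = 170 / sin(34°) = 304 m
net slip = dip-slip / sin(rake) = 304 / sin(64°) = 338 m

338 m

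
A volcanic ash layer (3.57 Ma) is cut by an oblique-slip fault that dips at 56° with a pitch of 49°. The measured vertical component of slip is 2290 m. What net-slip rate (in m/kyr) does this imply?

dip-slip = throw / sin(dip) = 2290 / sin(56°) = 2762 m
net slip = dip-slip / sin(rake) = 2762 / sin(49°) = 3660 m
rate = 3660 m / 3.57 Ma = 0.00103 m/yr = 1.03 m/kyr

1.03 m/kyr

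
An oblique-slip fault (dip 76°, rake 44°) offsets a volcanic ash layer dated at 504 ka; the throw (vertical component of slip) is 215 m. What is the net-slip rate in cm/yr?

0.0633 cm/yr

dip-slip = throw / sin(dip) = 215 / sin(76°) = 221.6 m
net slip = dip-slip / sin(rake) = 221.6 / sin(44°) = 319 m
rate = 319 m / 504 ka = 0.000633 m/yr = 0.0633 cm/yr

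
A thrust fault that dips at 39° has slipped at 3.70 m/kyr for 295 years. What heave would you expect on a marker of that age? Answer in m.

dip-slip = rate × time = 3.70 m/kyr × 295 years = 1.092 m
heave = dip-slip × cos(dip) = 1.092 × cos(39°) = 0.848 m

0.848 m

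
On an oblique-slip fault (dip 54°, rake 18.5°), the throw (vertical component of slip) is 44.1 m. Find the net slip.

172 m

dip-slip = throw / sin(dip) = 44.1 / sin(54°) = 54.51 m
net slip = dip-slip / sin(rake) = 54.51 / sin(18.5°) = 172 m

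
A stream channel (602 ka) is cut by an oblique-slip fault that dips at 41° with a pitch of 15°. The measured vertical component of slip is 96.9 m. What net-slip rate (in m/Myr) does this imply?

dip-slip = throw / sin(dip) = 96.9 / sin(41°) = 147.7 m
net slip = dip-slip / sin(rake) = 147.7 / sin(15°) = 570.7 m
rate = 570.7 m / 602 ka = 0.000948 m/yr = 948 m/Myr

948 m/Myr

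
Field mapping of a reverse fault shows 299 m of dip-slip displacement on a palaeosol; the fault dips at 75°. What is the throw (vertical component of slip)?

289 m

throw = dip-slip × sin(dip) = 299 m × sin(75°) = 289 m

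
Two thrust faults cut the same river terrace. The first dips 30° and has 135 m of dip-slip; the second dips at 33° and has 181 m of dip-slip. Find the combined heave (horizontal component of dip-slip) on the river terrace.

269 m

heave_A = 135 × cos(30°) = 116.9 m
heave_B = 181 × cos(33°) = 151.8 m
total = 116.9 + 151.8 = 269 m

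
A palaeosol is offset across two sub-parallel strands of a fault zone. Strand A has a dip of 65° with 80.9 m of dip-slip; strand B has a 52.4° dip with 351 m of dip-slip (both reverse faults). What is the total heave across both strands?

248 m

heave_A = 80.9 × cos(65°) = 34.19 m
heave_B = 351 × cos(52.4°) = 214.2 m
total = 34.19 + 214.2 = 248 m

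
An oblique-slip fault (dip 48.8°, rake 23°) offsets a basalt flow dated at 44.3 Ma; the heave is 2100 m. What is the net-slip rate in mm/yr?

dip-slip = heave / cos(dip) = 2100 / cos(48.8°) = 3188 m
net slip = dip-slip / sin(rake) = 3188 / sin(23°) = 8159 m
rate = 8159 m / 44.3 Ma = 0.000184 m/yr = 0.184 mm/yr

0.184 mm/yr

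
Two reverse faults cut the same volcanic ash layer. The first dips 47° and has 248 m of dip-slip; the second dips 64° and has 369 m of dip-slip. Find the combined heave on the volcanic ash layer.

331 m

heave_A = 248 × cos(47°) = 169.1 m
heave_B = 369 × cos(64°) = 161.8 m
total = 169.1 + 161.8 = 331 m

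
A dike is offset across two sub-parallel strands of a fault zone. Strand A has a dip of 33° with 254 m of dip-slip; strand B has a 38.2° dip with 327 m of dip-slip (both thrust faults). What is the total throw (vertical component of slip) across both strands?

341 m

throw_A = 254 × sin(33°) = 138.3 m
throw_B = 327 × sin(38.2°) = 202.2 m
total = 138.3 + 202.2 = 341 m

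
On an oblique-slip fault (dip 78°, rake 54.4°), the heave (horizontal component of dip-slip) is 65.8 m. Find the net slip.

389 m

dip-slip = heave / cos(dip) = 65.8 / cos(78°) = 316.5 m
net slip = dip-slip / sin(rake) = 316.5 / sin(54.4°) = 389 m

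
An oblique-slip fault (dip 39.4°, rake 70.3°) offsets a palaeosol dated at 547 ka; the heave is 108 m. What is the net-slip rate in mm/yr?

dip-slip = heave / cos(dip) = 108 / cos(39.4°) = 139.8 m
net slip = dip-slip / sin(rake) = 139.8 / sin(70.3°) = 148.5 m
rate = 148.5 m / 547 ka = 0.000271 m/yr = 0.271 mm/yr

0.271 mm/yr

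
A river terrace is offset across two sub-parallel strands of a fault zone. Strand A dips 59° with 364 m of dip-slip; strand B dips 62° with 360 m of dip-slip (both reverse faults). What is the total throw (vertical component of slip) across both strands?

630 m

throw_A = 364 × sin(59°) = 312 m
throw_B = 360 × sin(62°) = 317.9 m
total = 312 + 317.9 = 630 m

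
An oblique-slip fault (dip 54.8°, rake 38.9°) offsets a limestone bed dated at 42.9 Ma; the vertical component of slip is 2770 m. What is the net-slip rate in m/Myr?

126 m/Myr

dip-slip = throw / sin(dip) = 2770 / sin(54.8°) = 3390 m
net slip = dip-slip / sin(rake) = 3390 / sin(38.9°) = 5398 m
rate = 5398 m / 42.9 Ma = 0.000126 m/yr = 126 m/Myr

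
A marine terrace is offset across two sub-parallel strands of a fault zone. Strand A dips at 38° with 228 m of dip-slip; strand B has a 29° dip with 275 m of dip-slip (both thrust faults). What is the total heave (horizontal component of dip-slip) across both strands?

420 m

heave_A = 228 × cos(38°) = 179.7 m
heave_B = 275 × cos(29°) = 240.5 m
total = 179.7 + 240.5 = 420 m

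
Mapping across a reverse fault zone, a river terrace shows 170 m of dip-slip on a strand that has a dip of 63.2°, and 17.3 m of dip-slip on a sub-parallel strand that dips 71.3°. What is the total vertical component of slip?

168 m

throw_A = 170 × sin(63.2°) = 151.7 m
throw_B = 17.3 × sin(71.3°) = 16.39 m
total = 151.7 + 16.39 = 168 m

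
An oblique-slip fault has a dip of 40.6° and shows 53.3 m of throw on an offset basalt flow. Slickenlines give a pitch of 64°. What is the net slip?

dip-slip = throw / sin(dip) = 53.3 / sin(40.6°) = 81.90 m
net slip = dip-slip / sin(rake) = 81.90 / sin(64°) = 91.1 m

91.1 m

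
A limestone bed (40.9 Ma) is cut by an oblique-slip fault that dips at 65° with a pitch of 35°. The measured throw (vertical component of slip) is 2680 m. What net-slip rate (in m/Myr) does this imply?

126 m/Myr

dip-slip = throw / sin(dip) = 2680 / sin(65°) = 2957 m
net slip = dip-slip / sin(rake) = 2957 / sin(35°) = 5155 m
rate = 5155 m / 40.9 Ma = 0.000126 m/yr = 126 m/Myr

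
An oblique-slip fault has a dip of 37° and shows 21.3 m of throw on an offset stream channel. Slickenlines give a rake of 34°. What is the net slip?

dip-slip = throw / sin(dip) = 21.3 / sin(37°) = 35.39 m
net slip = dip-slip / sin(rake) = 35.39 / sin(34°) = 63.3 m

63.3 m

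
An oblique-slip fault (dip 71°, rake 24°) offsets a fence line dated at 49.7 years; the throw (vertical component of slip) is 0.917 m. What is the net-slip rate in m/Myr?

dip-slip = throw / sin(dip) = 0.917 / sin(71°) = 0.9698 m
net slip = dip-slip / sin(rake) = 0.9698 / sin(24°) = 2.384 m
rate = 2.384 m / 49.7 years = 0.0480 m/yr = 48000 m/Myr

48000 m/Myr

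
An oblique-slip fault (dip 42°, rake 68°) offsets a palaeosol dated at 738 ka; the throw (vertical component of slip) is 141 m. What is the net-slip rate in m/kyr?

dip-slip = throw / sin(dip) = 141 / sin(42°) = 210.7 m
net slip = dip-slip / sin(rake) = 210.7 / sin(68°) = 227.3 m
rate = 227.3 m / 738 ka = 0.000308 m/yr = 0.308 m/kyr

0.308 m/kyr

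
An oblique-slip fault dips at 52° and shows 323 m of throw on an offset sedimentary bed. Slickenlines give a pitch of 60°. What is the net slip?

dip-slip = throw / sin(dip) = 323 / sin(52°) = 409.9 m
net slip = dip-slip / sin(rake) = 409.9 / sin(60°) = 473 m

473 m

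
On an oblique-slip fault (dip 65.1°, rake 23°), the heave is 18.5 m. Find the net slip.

112 m

dip-slip = heave / cos(dip) = 18.5 / cos(65.1°) = 43.94 m
net slip = dip-slip / sin(rake) = 43.94 / sin(23°) = 112 m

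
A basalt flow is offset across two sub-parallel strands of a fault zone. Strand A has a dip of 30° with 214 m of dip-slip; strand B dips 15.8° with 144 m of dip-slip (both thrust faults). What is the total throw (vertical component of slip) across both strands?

throw_A = 214 × sin(30°) = 107 m
throw_B = 144 × sin(15.8°) = 39.21 m
total = 107 + 39.21 = 146 m

146 m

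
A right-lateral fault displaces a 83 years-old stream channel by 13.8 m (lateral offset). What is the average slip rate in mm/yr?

166 mm/yr

rate = 13.8 m / 83 years = 0.166 m/yr = 166 mm/yr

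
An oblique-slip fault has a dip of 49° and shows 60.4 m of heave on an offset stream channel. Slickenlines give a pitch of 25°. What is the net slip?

218 m

dip-slip = heave / cos(dip) = 60.4 / cos(49°) = 92.06 m
net slip = dip-slip / sin(rake) = 92.06 / sin(25°) = 218 m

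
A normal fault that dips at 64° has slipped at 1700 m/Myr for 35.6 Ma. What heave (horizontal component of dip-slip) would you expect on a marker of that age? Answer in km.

dip-slip = rate × time = 1700 m/Myr × 35.6 Ma = 60520 m
heave = dip-slip × cos(dip) = 60520 × cos(64°) = 26500 m = 26.5 km

26.5 km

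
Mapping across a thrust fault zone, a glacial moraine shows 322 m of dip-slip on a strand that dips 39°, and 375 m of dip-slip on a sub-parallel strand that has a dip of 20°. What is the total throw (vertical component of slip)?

331 m

throw_A = 322 × sin(39°) = 202.6 m
throw_B = 375 × sin(20°) = 128.3 m
total = 202.6 + 128.3 = 331 m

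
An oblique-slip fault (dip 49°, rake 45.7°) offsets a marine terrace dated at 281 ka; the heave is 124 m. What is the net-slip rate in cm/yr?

0.0940 cm/yr

dip-slip = heave / cos(dip) = 124 / cos(49°) = 189 m
net slip = dip-slip / sin(rake) = 189 / sin(45.7°) = 264.1 m
rate = 264.1 m / 281 ka = 0.000940 m/yr = 0.0940 cm/yr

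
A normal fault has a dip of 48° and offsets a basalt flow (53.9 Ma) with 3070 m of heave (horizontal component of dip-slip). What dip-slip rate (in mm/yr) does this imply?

0.0851 mm/yr

dip-slip = heave / cos(dip) = 3070 m / cos(48°) = 4588 m
rate = 4588 m / 53.9 Ma = 0.0000851 m/yr = 0.0851 mm/yr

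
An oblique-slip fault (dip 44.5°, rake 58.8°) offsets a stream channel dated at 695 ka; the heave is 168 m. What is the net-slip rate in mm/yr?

0.396 mm/yr

dip-slip = heave / cos(dip) = 168 / cos(44.5°) = 235.5 m
net slip = dip-slip / sin(rake) = 235.5 / sin(58.8°) = 275.4 m
rate = 275.4 m / 695 ka = 0.000396 m/yr = 0.396 mm/yr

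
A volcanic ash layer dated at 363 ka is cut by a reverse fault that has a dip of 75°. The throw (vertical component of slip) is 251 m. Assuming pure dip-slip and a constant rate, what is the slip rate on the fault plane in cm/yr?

dip-slip = throw / sin(dip) = 251 m / sin(75°) = 259.9 m
rate = 259.9 m / 363 ka = 0.000716 m/yr = 0.0716 cm/yr

0.0716 cm/yr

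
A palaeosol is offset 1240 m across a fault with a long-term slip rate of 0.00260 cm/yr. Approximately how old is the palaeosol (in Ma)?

age = offset / rate = 1240 m / (0.00260 cm/yr) = 4.77e+07 yr = 47.7 Ma

47.7 Ma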